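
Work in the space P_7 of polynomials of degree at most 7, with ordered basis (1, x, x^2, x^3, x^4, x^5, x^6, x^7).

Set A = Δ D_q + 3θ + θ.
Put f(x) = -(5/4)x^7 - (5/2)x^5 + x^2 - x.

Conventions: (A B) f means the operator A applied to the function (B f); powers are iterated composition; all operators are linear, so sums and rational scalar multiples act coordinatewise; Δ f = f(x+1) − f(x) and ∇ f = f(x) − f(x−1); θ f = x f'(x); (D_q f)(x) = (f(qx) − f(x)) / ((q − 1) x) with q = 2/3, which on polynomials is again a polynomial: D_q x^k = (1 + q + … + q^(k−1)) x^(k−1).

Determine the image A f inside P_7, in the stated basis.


D_q f = -(10295/2916)x^6 - (1055/162)x^4 + (5/3)x - 1
Δ D_q f = -(10295/486)x^5 - (51475/972)x^4 - (70465/729)x^3 - (89455/972)x^2 - (22955/486)x - 24425/2916
θ f = -(35/4)x^7 - (25/2)x^5 + 2x^2 - x
(3θ) f = -(105/4)x^7 - (75/2)x^5 + 6x^2 - 3x
θ f = -(35/4)x^7 - (25/2)x^5 + 2x^2 - x
(Δ D_q + 3θ + θ) f = -35x^7 - (34595/486)x^5 - (51475/972)x^4 - (70465/729)x^3 - (81679/972)x^2 - (24899/486)x - 24425/2916

the result is g(x) = -35x^7 - (34595/486)x^5 - (51475/972)x^4 - (70465/729)x^3 - (81679/972)x^2 - (24899/486)x - 24425/2916


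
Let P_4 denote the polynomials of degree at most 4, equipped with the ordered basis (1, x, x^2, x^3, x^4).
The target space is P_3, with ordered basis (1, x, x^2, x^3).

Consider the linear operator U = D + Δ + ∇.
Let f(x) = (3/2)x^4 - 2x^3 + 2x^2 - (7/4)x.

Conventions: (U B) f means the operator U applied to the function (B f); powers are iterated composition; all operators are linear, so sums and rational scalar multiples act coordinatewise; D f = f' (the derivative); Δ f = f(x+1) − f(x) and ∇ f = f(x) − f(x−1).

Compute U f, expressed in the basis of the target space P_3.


D f = 6x^3 - 6x^2 + 4x - 7/4
Δ f = 6x^3 + 3x^2 + 4x - 1/4
∇ f = 6x^3 - 15x^2 + 16x - 29/4
(D + Δ + ∇) f = 18x^3 - 18x^2 + 24x - 37/4

the result is g(x) = 18x^3 - 18x^2 + 24x - 37/4


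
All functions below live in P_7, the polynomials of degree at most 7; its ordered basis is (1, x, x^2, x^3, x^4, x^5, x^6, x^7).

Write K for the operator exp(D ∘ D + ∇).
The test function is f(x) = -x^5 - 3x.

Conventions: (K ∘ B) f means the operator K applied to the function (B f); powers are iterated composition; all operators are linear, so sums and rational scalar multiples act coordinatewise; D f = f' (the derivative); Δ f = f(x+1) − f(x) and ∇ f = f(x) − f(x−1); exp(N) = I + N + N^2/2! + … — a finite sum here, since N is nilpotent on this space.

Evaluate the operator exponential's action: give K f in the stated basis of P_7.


order-1 term: -5x^4 - 10x^3 - 10x^2 + 5x - 4
order-2 term: -10x^3 - 30x^2 - 35x - 5
order-3 term: -10x^2 - 30x - 25
order-4 term: -5x - 10
order-5 term: -1
the series for exp(D ∘ D + ∇) f terminates at order 5
exp(D ∘ D + ∇) f = -x^5 - 5x^4 - 20x^3 - 50x^2 - 68x - 45

the image equals g(x) = -x^5 - 5x^4 - 20x^3 - 50x^2 - 68x - 45


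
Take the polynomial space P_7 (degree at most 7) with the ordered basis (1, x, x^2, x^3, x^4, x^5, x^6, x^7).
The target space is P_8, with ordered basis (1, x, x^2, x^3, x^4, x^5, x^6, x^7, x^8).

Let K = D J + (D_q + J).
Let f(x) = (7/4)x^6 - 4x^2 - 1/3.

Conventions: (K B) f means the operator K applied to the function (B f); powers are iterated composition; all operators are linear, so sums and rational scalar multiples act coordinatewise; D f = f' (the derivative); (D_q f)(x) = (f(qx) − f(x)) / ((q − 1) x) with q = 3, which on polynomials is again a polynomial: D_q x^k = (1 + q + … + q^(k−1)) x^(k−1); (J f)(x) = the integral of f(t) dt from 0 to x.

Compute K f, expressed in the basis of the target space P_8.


the result is g(x) = (1/4)x^7 + (7/4)x^6 + 637x^5 - (4/3)x^3 - 4x^2 - (49/3)x - 1/3

J f = (1/4)x^7 - (4/3)x^3 - (1/3)x
D J f = (7/4)x^6 - 4x^2 - 1/3
D_q f = 637x^5 - 16x
J f = (1/4)x^7 - (4/3)x^3 - (1/3)x
(D_q + J) f = (1/4)x^7 + 637x^5 - (4/3)x^3 - (49/3)x
(D J + (D_q + J)) f = (1/4)x^7 + (7/4)x^6 + 637x^5 - (4/3)x^3 - 4x^2 - (49/3)x - 1/3


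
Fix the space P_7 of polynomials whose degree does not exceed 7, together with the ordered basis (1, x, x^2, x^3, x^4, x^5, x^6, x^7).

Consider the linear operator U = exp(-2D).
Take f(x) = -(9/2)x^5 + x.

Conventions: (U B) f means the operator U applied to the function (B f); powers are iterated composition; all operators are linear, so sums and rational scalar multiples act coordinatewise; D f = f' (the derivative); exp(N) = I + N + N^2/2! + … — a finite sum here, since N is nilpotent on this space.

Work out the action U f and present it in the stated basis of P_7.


order-1 term: 45x^4 - 2
order-2 term: -180x^3
order-3 term: 360x^2
order-4 term: -360x
order-5 term: 144
the series for exp(-2D) f terminates at order 5
exp(-2D) f = -(9/2)x^5 + 45x^4 - 180x^3 + 360x^2 - 359x + 142

the image equals g(x) = -(9/2)x^5 + 45x^4 - 180x^3 + 360x^2 - 359x + 142


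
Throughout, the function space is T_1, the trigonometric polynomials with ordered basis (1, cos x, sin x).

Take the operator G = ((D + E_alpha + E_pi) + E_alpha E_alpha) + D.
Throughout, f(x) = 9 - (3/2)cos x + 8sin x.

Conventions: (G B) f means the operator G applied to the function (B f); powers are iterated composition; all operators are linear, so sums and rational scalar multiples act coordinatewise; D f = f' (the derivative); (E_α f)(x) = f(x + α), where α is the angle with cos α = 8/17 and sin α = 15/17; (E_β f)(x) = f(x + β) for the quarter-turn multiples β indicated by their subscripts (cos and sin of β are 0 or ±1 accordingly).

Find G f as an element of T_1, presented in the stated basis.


the result is g(x) = 27 + (9055/289)cos x - (1805/578)sin x

D f = 8cos x + (3/2)sin x
E_alpha f = 9 + (108/17)cos x + (173/34)sin x
E_pi f = 9 + (3/2)cos x - 8sin x
(D + E_alpha + E_pi) f = 18 + (539/34)cos x - (24/17)sin x
E_alpha f = 9 + (108/17)cos x + (173/34)sin x
E_alpha E_alpha f = 9 + (4323/578)cos x - (928/289)sin x
((D + E_alpha + E_pi) + E_alpha E_alpha) f = 27 + (6743/289)cos x - (1336/289)sin x
D f = 8cos x + (3/2)sin x
(((D + E_alpha + E_pi) + E_alpha E_alpha) + D) f = 27 + (9055/289)cos x - (1805/578)sin x


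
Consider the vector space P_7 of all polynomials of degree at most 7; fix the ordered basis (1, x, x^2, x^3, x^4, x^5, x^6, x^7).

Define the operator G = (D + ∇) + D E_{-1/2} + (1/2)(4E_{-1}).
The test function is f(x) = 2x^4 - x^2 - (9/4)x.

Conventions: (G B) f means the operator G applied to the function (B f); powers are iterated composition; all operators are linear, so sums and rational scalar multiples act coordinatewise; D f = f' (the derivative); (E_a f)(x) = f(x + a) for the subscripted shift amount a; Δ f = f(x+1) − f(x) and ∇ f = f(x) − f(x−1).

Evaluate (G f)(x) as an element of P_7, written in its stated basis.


g(x) = 4x^4 + 8x^3 - 2x^2 - (17/2)x - 5/4

D f = 8x^3 - 2x - 9/4
∇ f = 8x^3 - 12x^2 + 6x - 13/4
(D + ∇) f = 16x^3 - 12x^2 + 4x - 11/2
E_{-1/2} f = 2x^4 - 4x^3 + 2x^2 - (9/4)x + 1
D E_{-1/2} f = 8x^3 - 12x^2 + 4x - 9/4
E_{-1} f = 2x^4 - 8x^3 + 11x^2 - (33/4)x + 13/4
(4E_{-1}) f = 8x^4 - 32x^3 + 44x^2 - 33x + 13
((1/2)(4E_{-1})) f = 4x^4 - 16x^3 + 22x^2 - (33/2)x + 13/2
((D + ∇) + D E_{-1/2} + (1/2)(4E_{-1})) f = 4x^4 + 8x^3 - 2x^2 - (17/2)x - 5/4


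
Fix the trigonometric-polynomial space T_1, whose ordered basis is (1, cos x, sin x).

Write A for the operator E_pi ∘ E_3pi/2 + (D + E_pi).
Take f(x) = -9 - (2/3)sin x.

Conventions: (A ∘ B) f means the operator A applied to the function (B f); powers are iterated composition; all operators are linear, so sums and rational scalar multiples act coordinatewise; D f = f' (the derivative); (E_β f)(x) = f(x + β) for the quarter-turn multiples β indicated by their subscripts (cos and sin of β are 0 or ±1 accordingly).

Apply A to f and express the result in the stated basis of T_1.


E_3pi/2 f = -9 + (2/3)cos x
E_pi E_3pi/2 f = -9 - (2/3)cos x
D f = -(2/3)cos x
E_pi f = -9 + (2/3)sin x
(D + E_pi) f = -9 - (2/3)cos x + (2/3)sin x
(E_pi ∘ E_3pi/2 + (D + E_pi)) f = -18 - (4/3)cos x + (2/3)sin x

g(x) = -18 - (4/3)cos x + (2/3)sin x


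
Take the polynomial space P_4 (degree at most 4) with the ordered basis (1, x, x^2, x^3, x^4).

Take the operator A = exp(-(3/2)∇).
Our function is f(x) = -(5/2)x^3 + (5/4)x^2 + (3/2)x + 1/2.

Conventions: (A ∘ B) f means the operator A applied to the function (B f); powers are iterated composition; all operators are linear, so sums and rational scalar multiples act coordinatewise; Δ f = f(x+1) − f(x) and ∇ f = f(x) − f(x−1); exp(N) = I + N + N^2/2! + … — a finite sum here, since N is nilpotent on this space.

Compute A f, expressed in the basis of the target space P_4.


the image equals g(x) = -(5/2)x^3 + (25/2)x^2 - (243/8)x + 32

order-1 term: (45/4)x^2 - 15x + 27/8
order-2 term: -(135/8)x + 315/16
order-3 term: 135/16
the series for exp(-(3/2)∇) f terminates at order 3
exp(-(3/2)∇) f = -(5/2)x^3 + (25/2)x^2 - (243/8)x + 32


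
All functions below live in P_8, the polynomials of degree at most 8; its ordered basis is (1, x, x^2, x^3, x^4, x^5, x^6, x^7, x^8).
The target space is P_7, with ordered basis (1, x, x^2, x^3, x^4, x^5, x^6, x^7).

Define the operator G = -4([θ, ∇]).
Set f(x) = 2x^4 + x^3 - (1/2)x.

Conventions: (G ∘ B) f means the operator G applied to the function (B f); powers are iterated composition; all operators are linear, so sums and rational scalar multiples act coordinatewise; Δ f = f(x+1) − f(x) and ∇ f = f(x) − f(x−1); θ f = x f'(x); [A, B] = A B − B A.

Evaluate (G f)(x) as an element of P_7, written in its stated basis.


the image equals g(x) = 32x^3 - 84x^2 + 72x - 22

∇ f = 8x^3 - 9x^2 + 5x - 3/2
θ ∇ f = 24x^3 - 18x^2 + 5x
θ f = 8x^4 + 3x^3 - (1/2)x
∇ θ f = 32x^3 - 39x^2 + 23x - 11/2
[θ, ∇] f = -8x^3 + 21x^2 - 18x + 11/2
(-4([θ, ∇])) f = 32x^3 - 84x^2 + 72x - 22


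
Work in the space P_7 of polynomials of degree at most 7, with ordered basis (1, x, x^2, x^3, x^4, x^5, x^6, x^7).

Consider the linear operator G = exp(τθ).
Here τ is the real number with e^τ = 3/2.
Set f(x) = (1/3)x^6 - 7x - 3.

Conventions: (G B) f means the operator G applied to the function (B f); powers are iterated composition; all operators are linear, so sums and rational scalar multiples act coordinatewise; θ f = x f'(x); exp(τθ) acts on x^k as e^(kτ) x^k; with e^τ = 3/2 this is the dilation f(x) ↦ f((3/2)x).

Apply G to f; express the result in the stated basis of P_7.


exp(τθ) x^k = e^(kτ) x^k; with e^τ = 3/2 this sends x^k to (3/2)^k x^k
x ↦ 3/2 x
x^6 ↦ 729/64 x^6
applying this coordinatewise to f: exp(τθ) f = (243/64)x^6 - (21/2)x - 3

g(x) = (243/64)x^6 - (21/2)x - 3


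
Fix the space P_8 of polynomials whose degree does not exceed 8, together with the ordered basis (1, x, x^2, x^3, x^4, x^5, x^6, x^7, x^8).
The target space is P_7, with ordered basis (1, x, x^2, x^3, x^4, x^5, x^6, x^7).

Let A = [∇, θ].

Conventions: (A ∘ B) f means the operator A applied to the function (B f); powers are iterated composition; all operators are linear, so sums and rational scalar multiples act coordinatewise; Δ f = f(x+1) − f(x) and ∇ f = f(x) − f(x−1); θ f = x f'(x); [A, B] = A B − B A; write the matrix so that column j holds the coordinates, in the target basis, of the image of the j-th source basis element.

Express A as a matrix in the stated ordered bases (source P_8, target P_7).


image of 1: 0
image of x: 1
image of x^2: 2x - 2
image of x^3: 3x^2 - 6x + 3
image of x^4: 4x^3 - 12x^2 + 12x - 4
image of x^5: 5x^4 - 20x^3 + 30x^2 - 20x + 5
image of x^6: 6x^5 - 30x^4 + 60x^3 - 60x^2 + 30x - 6
image of x^7: 7x^6 - 42x^5 + 105x^4 - 140x^3 + 105x^2 - 42x + 7
image of x^8: 8x^7 - 56x^6 + 168x^5 - 280x^4 + 280x^3 - 168x^2 + 56x - 8
each image's coordinates form column j of the matrix

the matrix is [[0, 1, -2, 3, -4, 5, -6, 7, -8]; [0, 0, 2, -6, 12, -20, 30, -42, 56]; [0, 0, 0, 3, -12, 30, -60, 105, -168]; [0, 0, 0, 0, 4, -20, 60, -140, 280]; [0, 0, 0, 0, 0, 5, -30, 105, -280]; [0, 0, 0, 0, 0, 0, 6, -42, 168]; [0, 0, 0, 0, 0, 0, 0, 7, -56]; [0, 0, 0, 0, 0, 0, 0, 0, 8]] (rows listed top to bottom)


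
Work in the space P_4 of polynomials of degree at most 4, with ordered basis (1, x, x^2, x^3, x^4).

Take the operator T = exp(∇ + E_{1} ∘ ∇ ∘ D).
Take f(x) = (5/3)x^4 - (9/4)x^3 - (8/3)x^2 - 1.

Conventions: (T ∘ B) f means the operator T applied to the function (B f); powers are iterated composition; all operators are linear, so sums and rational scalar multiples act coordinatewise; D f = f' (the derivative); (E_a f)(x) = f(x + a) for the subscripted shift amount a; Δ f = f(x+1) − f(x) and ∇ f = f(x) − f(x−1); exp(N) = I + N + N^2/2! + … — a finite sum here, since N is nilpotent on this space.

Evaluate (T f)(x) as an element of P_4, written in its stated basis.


order-1 term: (20/3)x^3 + (13/4)x^2 + (175/12)x - 20/3
order-2 term: 10x^2 + (53/4)x + 89/4
order-3 term: (20/3)x + 31/4
order-4 term: 5/3
the series for exp(∇ + E_{1} ∘ ∇ ∘ D) f terminates at order 4
exp(∇ + E_{1} ∘ ∇ ∘ D) f = (5/3)x^4 + (53/12)x^3 + (127/12)x^2 + (69/2)x + 24

g(x) = (5/3)x^4 + (53/12)x^3 + (127/12)x^2 + (69/2)x + 24


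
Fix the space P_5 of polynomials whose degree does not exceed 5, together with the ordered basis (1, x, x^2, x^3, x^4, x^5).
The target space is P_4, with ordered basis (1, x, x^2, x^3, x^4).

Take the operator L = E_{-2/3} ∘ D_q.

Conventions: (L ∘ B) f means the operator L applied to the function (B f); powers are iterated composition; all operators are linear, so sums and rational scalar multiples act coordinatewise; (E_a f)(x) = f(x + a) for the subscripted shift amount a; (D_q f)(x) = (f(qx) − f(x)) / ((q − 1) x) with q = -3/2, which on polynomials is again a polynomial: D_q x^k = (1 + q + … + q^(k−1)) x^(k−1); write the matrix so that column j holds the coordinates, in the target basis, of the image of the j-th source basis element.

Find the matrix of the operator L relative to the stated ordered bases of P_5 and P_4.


image of 1: 0
image of x: 1
image of x^2: -(1/2)x + 1/3
image of x^3: (7/4)x^2 - (7/3)x + 7/9
image of x^4: -(13/8)x^3 + (13/4)x^2 - (13/6)x + 13/27
image of x^5: (55/16)x^4 - (55/6)x^3 + (55/6)x^2 - (110/27)x + 55/81
each image's coordinates form column j of the matrix

the matrix is [[0, 1, 1/3, 7/9, 13/27, 55/81]; [0, 0, -1/2, -7/3, -13/6, -110/27]; [0, 0, 0, 7/4, 13/4, 55/6]; [0, 0, 0, 0, -13/8, -55/6]; [0, 0, 0, 0, 0, 55/16]] (rows listed top to bottom)


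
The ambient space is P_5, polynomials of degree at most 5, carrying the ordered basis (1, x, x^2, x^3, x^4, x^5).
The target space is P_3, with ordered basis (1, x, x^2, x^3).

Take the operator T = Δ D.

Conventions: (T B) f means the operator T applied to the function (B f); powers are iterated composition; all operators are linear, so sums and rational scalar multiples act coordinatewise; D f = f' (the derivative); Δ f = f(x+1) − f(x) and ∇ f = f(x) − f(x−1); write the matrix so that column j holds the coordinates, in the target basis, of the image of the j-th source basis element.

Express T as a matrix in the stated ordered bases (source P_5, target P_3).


image of 1: 0
image of x: 0
image of x^2: 2
image of x^3: 6x + 3
image of x^4: 12x^2 + 12x + 4
image of x^5: 20x^3 + 30x^2 + 20x + 5
each image's coordinates form column j of the matrix

the matrix is [[0, 0, 2, 3, 4, 5]; [0, 0, 0, 6, 12, 20]; [0, 0, 0, 0, 12, 30]; [0, 0, 0, 0, 0, 20]] (rows listed top to bottom)


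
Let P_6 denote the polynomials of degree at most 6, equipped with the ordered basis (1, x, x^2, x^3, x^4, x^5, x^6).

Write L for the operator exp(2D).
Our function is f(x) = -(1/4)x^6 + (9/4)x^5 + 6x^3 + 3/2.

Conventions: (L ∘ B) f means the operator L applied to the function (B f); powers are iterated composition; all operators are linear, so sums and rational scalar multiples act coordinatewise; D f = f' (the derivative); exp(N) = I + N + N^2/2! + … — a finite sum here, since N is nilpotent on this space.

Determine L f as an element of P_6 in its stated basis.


g(x) = -(1/4)x^6 - (3/4)x^5 + (15/2)x^4 + 56x^3 + 156x^2 + 204x + 211/2

order-1 term: -3x^5 + (45/2)x^4 + 36x^2
order-2 term: -15x^4 + 90x^3 + 72x
order-3 term: -40x^3 + 180x^2 + 48
order-4 term: -60x^2 + 180x
order-5 term: -48x + 72
order-6 term: -16
the series for exp(2D) f terminates at order 6
exp(2D) f = -(1/4)x^6 - (3/4)x^5 + (15/2)x^4 + 56x^3 + 156x^2 + 204x + 211/2


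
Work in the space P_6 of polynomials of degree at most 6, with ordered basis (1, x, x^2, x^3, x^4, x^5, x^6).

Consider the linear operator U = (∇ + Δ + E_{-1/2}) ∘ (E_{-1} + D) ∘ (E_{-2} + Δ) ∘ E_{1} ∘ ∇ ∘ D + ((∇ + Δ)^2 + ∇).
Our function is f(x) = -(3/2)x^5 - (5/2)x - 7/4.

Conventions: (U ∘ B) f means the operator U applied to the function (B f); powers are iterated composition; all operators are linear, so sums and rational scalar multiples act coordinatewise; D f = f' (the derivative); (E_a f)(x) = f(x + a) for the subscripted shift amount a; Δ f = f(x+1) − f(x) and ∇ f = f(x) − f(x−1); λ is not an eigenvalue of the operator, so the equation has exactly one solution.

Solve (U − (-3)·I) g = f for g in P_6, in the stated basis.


g(x) = -(1/2)x^5 + (5/6)x^4 + (125/9)x^3 - (155/9)x^2 - (2995/54)x + 29465/324

write g with unknown coordinates in the stated basis and equate coefficients in (U − (-3)·I) g = f
solving from the highest basis element down gives g = -(1/2)x^5 + (5/6)x^4 + (125/9)x^3 - (155/9)x^2 - (2995/54)x + 29465/324
check: U g = -(5/2)x^4 - (125/3)x^3 + (155/3)x^2 + (1475/9)x - 14827/54
so U g − (-3)·g = -(3/2)x^5 - (5/2)x - 7/4 = f ✓


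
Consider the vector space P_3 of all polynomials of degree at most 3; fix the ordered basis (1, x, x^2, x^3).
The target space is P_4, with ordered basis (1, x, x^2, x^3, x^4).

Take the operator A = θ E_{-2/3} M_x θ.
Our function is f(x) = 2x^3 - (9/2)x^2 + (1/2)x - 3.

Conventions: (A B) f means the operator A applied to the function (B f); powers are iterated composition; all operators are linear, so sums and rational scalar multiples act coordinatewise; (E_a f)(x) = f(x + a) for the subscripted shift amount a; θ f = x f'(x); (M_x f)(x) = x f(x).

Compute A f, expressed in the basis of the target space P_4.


θ f = 6x^3 - 9x^2 + (1/2)x
M_x θ f = 6x^4 - 9x^3 + (1/2)x^2
E_{-2/3} (M_x θ) f = 6x^4 - 25x^3 + (69/2)x^2 - (178/9)x + 110/27
θ E_{-2/3} (M_x θ) f = 24x^4 - 75x^3 + 69x^2 - (178/9)x

g(x) = 24x^4 - 75x^3 + 69x^2 - (178/9)x


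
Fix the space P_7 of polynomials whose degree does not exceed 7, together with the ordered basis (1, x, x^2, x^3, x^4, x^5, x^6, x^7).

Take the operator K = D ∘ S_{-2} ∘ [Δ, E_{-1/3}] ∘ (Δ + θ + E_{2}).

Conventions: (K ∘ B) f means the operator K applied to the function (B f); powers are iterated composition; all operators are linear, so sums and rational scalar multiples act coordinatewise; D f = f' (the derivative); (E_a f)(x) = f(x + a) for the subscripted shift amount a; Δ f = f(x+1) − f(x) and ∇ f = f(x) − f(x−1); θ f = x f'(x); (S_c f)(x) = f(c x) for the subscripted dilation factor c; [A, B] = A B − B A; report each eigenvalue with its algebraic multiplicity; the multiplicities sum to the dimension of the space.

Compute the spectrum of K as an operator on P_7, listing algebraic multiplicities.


image of 1: 0
image of x: 0
image of x^2: 0
image of x^3: 0
image of x^4: 0
image of x^5: 0
image of x^6: 0
image of x^7: 0
the matrix is upper triangular; its diagonal is (0, 0, 0, 0, 0, 0, 0, 0)
for a triangular matrix the eigenvalues are the diagonal entries, with algebraic multiplicity their repetition count

λ = 0 (multiplicity 8)


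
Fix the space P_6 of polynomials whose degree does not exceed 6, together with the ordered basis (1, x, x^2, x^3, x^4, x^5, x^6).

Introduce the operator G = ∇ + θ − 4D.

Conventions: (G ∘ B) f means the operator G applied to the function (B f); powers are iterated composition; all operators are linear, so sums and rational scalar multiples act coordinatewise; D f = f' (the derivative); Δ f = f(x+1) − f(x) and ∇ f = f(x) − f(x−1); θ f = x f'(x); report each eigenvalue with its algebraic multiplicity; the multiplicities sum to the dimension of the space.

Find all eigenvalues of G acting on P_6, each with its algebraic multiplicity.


image of 1: 0
image of x: x - 3
image of x^2: 2x^2 - 6x - 1
image of x^3: 3x^3 - 9x^2 - 3x + 1
image of x^4: 4x^4 - 12x^3 - 6x^2 + 4x - 1
image of x^5: 5x^5 - 15x^4 - 10x^3 + 10x^2 - 5x + 1
image of x^6: 6x^6 - 18x^5 - 15x^4 + 20x^3 - 15x^2 + 6x - 1
the matrix is upper triangular; its diagonal is (0, 1, 2, 3, 4, 5, 6)
for a triangular matrix the eigenvalues are the diagonal entries, with algebraic multiplicity their repetition count

λ = 0 (multiplicity 1), λ = 1 (multiplicity 1), λ = 2 (multiplicity 1), λ = 3 (multiplicity 1), λ = 4 (multiplicity 1), λ = 5 (multiplicity 1), λ = 6 (multiplicity 1)


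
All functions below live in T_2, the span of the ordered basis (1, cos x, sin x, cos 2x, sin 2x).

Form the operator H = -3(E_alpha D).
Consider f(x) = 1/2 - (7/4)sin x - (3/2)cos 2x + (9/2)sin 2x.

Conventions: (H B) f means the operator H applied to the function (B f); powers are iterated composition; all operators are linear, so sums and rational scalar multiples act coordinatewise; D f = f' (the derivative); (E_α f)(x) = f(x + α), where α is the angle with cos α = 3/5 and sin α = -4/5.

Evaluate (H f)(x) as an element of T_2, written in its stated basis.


g(x) = (63/20)cos x + (21/5)sin x + (81/5)cos 2x - (117/5)sin 2x

D f = -(7/4)cos x + 9cos 2x + 3sin 2x
E_alpha D f = -(21/20)cos x - (7/5)sin x - (27/5)cos 2x + (39/5)sin 2x
(-3(E_alpha D)) f = (63/20)cos x + (21/5)sin x + (81/5)cos 2x - (117/5)sin 2x


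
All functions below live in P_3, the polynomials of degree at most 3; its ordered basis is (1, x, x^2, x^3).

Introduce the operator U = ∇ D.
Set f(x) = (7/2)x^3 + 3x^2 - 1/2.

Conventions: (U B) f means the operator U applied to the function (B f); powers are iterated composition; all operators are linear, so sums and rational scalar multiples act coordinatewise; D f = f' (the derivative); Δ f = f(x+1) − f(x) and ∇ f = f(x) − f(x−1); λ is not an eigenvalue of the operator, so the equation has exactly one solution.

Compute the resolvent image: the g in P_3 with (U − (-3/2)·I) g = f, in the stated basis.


write g with unknown coordinates in the stated basis and equate coefficients in (U − (-3/2)·I) g = f
solving from the highest basis element down gives g = (7/3)x^3 + 2x^2 - (28/3)x + 5/3
check: U g = 14x - 3
so U g − (-3/2)·g = (7/2)x^3 + 3x^2 - 1/2 = f ✓

g(x) = (7/3)x^3 + 2x^2 - (28/3)x + 5/3


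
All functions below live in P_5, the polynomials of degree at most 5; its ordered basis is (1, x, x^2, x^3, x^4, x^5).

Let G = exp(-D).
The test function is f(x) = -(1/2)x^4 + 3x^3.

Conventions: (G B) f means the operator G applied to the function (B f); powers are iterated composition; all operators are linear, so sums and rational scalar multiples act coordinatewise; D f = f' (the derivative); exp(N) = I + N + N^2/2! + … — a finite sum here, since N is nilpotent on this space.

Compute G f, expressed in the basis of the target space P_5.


the image equals g(x) = -(1/2)x^4 + 5x^3 - 12x^2 + 11x - 7/2

order-1 term: 2x^3 - 9x^2
order-2 term: -3x^2 + 9x
order-3 term: 2x - 3
order-4 term: -1/2
the series for exp(-D) f terminates at order 4
exp(-D) f = -(1/2)x^4 + 5x^3 - 12x^2 + 11x - 7/2


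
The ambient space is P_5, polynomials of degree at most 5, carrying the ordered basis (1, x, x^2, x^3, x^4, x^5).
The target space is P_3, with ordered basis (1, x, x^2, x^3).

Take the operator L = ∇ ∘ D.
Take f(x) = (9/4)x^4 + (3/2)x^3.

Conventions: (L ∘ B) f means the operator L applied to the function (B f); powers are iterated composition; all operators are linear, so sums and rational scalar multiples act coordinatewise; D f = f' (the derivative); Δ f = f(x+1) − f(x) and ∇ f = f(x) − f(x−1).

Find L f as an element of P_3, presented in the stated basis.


D f = 9x^3 + (9/2)x^2
∇ D f = 27x^2 - 18x + 9/2

g(x) = 27x^2 - 18x + 9/2


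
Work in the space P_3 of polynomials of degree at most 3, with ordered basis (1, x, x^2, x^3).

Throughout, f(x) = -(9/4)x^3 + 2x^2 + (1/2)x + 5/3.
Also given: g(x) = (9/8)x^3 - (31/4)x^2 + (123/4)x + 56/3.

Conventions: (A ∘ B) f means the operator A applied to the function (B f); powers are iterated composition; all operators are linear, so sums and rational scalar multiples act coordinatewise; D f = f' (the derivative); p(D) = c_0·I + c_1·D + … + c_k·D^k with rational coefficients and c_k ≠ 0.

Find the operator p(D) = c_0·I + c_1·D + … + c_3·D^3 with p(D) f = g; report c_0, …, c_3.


c_0 = -1/2, c_1 = 1, c_2 = -2, c_3 = -2

D^0 f = -(9/4)x^3 + 2x^2 + (1/2)x + 5/3
D^1 f = -(27/4)x^2 + 4x + 1/2
D^2 f = -(27/2)x + 4
D^3 f = -27/2
matching coefficients of g against c_0 f + c_1 Df + … from the top degree down determines the c_i
solution: c_0 = -1/2, c_1 = 1, c_2 = -2, c_3 = -2


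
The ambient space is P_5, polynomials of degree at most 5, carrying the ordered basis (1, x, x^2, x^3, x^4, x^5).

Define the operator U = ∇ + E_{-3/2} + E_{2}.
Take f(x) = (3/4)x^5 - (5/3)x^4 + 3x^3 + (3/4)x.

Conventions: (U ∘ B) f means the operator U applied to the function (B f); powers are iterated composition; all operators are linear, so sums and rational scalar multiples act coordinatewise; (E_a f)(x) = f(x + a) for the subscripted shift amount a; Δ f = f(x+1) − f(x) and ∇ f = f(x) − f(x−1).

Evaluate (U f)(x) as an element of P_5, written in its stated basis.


∇ f = (15/4)x^4 - (85/6)x^3 + (53/2)x^2 - (233/12)x + 37/6
E_{-3/2} f = (3/4)x^5 - (175/24)x^4 + (239/8)x^3 - (981/16)x^2 + (3999/64)x - 3249/128
E_{2} f = (3/4)x^5 + (35/6)x^4 + (59/3)x^3 + 38x^2 + (521/12)x + 137/6
(∇ + E_{-3/2} + E_{2}) f = (3/2)x^5 + (55/24)x^4 + (283/8)x^3 + (51/16)x^2 + (5535/64)x + 463/128

the image equals g(x) = (3/2)x^5 + (55/24)x^4 + (283/8)x^3 + (51/16)x^2 + (5535/64)x + 463/128


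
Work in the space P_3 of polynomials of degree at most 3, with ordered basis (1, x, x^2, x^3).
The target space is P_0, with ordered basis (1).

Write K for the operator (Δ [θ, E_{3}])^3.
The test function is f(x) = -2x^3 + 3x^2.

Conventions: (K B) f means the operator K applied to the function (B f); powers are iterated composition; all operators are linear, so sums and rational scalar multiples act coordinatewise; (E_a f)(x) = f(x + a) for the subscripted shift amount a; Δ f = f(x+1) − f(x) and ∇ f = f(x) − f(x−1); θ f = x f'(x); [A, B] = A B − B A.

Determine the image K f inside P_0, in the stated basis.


E_{3} f = -2x^3 - 15x^2 - 36x - 27
θ E_{3} f = -6x^3 - 30x^2 - 36x
θ f = -6x^3 + 6x^2
E_{3} θ f = -6x^3 - 48x^2 - 126x - 108
[θ, E_{3}] f = 18x^2 + 90x + 108
Δ [θ, E_{3}] f = 36x + 108
E_{3} (Δ [θ, E_{3}]) f = 36x + 216
θ E_{3} (Δ [θ, E_{3}]) f = 36x
θ (Δ [θ, E_{3}]) f = 36x
E_{3} θ (Δ [θ, E_{3}]) f = 36x + 108
[θ, E_{3}] (Δ [θ, E_{3}]) f = -108
Δ [θ, E_{3}] (Δ [θ, E_{3}]) f = 0
E_{3} (Δ [θ, E_{3}]) (Δ [θ, E_{3}]) f = 0
θ E_{3} (Δ [θ, E_{3}]) (Δ [θ, E_{3}]) f = 0
θ (Δ [θ, E_{3}]) (Δ [θ, E_{3}]) f = 0
E_{3} θ (Δ [θ, E_{3}]) (Δ [θ, E_{3}]) f = 0
[θ, E_{3}] (Δ [θ, E_{3}]) (Δ [θ, E_{3}]) f = 0
Δ [θ, E_{3}] (Δ [θ, E_{3}]) (Δ [θ, E_{3}]) f = 0

the result is g(x) = 0


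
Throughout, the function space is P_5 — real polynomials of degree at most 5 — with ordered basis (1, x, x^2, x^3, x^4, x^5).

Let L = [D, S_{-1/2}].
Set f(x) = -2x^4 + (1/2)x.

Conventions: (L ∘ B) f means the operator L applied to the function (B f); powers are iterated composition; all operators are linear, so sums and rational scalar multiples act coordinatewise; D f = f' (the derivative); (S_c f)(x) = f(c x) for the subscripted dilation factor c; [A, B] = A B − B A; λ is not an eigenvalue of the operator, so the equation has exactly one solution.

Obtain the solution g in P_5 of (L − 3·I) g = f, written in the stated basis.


the image equals g(x) = (2/3)x^4 + (1/6)x^3 - (1/16)x^2 - (19/96)x + 19/192

write g with unknown coordinates in the stated basis and equate coefficients in (L − 3·I) g = f
solving from the highest basis element down gives g = (2/3)x^4 + (1/6)x^3 - (1/16)x^2 - (19/96)x + 19/192
check: L g = (1/2)x^3 - (3/16)x^2 - (3/32)x + 19/64
so L g − 3·g = -2x^4 + (1/2)x = f ✓


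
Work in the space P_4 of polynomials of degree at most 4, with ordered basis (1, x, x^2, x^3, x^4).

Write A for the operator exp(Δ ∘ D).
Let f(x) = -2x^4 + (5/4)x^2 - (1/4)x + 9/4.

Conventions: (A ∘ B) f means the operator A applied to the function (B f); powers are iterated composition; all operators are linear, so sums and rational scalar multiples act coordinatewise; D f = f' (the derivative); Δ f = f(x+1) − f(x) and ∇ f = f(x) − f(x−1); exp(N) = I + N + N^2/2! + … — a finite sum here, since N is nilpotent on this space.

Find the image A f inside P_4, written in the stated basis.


order-1 term: -24x^2 - 24x - 11/2
order-2 term: -24
the series for exp(Δ ∘ D) f terminates at order 2
exp(Δ ∘ D) f = -2x^4 - (91/4)x^2 - (97/4)x - 109/4

the result is g(x) = -2x^4 - (91/4)x^2 - (97/4)x - 109/4


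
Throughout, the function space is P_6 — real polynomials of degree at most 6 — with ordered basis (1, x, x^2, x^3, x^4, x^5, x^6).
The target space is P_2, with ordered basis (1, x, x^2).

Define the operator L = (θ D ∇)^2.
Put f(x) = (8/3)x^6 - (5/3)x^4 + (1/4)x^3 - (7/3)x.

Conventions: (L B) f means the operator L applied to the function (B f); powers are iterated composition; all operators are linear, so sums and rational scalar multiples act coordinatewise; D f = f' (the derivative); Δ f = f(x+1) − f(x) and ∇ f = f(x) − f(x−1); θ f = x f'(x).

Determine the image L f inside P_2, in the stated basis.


g(x) = 7680x^2 - 6720x

∇ f = 16x^5 - 40x^4 + (140/3)x^3 - (117/4)x^2 + (103/12)x - 37/12
D ∇ f = 80x^4 - 160x^3 + 140x^2 - (117/2)x + 103/12
θ D ∇ f = 320x^4 - 480x^3 + 280x^2 - (117/2)x
∇ (θ D ∇) f = 1280x^3 - 3360x^2 + 3280x - 2277/2
D ∇ (θ D ∇) f = 3840x^2 - 6720x + 3280
θ D ∇ (θ D ∇) f = 7680x^2 - 6720x


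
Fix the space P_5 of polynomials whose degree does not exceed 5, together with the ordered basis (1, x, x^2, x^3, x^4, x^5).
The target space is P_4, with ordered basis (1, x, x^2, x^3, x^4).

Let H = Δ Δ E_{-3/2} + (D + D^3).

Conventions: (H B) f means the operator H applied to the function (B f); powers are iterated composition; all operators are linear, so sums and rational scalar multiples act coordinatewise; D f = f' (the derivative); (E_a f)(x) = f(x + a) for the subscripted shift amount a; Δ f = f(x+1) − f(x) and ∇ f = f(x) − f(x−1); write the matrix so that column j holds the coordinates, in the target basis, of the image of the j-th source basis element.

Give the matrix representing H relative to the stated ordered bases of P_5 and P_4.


image of 1: 0
image of x: 1
image of x^2: 2x + 2
image of x^3: 3x^2 + 6x + 3
image of x^4: 4x^3 + 12x^2 + 12x + 5
image of x^5: 5x^4 + 20x^3 + 30x^2 + 25x - 15/2
each image's coordinates form column j of the matrix

the matrix is [[0, 1, 2, 3, 5, -15/2]; [0, 0, 2, 6, 12, 25]; [0, 0, 0, 3, 12, 30]; [0, 0, 0, 0, 4, 20]; [0, 0, 0, 0, 0, 5]] (rows listed top to bottom)


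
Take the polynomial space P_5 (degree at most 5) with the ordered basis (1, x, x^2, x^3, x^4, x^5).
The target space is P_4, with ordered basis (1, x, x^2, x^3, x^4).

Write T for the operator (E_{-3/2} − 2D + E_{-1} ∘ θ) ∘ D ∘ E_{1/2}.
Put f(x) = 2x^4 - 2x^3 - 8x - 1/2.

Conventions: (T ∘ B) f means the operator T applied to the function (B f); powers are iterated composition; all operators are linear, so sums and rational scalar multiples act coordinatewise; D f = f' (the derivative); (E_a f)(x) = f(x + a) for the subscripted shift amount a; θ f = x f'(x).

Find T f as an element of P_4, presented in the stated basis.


E_{1/2} f = 2x^4 + 2x^3 - (17/2)x - 37/8
D E_{1/2} f = 8x^3 + 6x^2 - 17/2
E_{-3/2} (D ∘ E_{1/2}) f = 8x^3 - 30x^2 + 36x - 22
D (D ∘ E_{1/2}) f = 24x^2 + 12x
(-2D) (D ∘ E_{1/2}) f = -48x^2 - 24x
θ (D ∘ E_{1/2}) f = 24x^3 + 12x^2
E_{-1} θ (D ∘ E_{1/2}) f = 24x^3 - 60x^2 + 48x - 12
(E_{-3/2} − 2D + E_{-1} ∘ θ) (D ∘ E_{1/2}) f = 32x^3 - 138x^2 + 60x - 34

the image equals g(x) = 32x^3 - 138x^2 + 60x - 34


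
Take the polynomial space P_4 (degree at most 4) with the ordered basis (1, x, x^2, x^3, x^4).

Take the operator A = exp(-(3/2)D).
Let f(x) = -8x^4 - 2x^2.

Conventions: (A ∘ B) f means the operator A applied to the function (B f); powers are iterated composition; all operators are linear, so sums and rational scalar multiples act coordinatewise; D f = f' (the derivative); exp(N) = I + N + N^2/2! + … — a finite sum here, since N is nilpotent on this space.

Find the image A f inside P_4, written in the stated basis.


order-1 term: 48x^3 + 6x
order-2 term: -108x^2 - 9/2
order-3 term: 108x
order-4 term: -81/2
the series for exp(-(3/2)D) f terminates at order 4
exp(-(3/2)D) f = -8x^4 + 48x^3 - 110x^2 + 114x - 45

g(x) = -8x^4 + 48x^3 - 110x^2 + 114x - 45


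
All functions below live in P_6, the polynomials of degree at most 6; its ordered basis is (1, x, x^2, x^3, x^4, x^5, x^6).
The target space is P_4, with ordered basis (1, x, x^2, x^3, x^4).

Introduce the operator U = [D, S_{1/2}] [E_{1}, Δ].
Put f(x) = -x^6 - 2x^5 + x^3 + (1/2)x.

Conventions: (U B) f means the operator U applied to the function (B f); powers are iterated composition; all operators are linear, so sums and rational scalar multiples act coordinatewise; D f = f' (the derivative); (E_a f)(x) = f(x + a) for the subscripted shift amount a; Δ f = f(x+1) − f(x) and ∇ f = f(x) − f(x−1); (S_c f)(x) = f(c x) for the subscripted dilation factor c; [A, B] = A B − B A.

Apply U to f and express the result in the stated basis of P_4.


the image equals g(x) = 0

Δ f = -6x^5 - 25x^4 - 40x^3 - 32x^2 - 13x - 3/2
E_{1} Δ f = -6x^5 - 55x^4 - 200x^3 - 362x^2 - 327x - 235/2
E_{1} f = -x^6 - 8x^5 - 25x^4 - 39x^3 - 32x^2 - (25/2)x - 3/2
Δ E_{1} f = -6x^5 - 55x^4 - 200x^3 - 362x^2 - 327x - 235/2
[E_{1}, Δ] f = 0
S_{1/2} [E_{1}, Δ] f = 0
D S_{1/2} [E_{1}, Δ] f = 0
D [E_{1}, Δ] f = 0
S_{1/2} D [E_{1}, Δ] f = 0
[D, S_{1/2}] [E_{1}, Δ] f = 0


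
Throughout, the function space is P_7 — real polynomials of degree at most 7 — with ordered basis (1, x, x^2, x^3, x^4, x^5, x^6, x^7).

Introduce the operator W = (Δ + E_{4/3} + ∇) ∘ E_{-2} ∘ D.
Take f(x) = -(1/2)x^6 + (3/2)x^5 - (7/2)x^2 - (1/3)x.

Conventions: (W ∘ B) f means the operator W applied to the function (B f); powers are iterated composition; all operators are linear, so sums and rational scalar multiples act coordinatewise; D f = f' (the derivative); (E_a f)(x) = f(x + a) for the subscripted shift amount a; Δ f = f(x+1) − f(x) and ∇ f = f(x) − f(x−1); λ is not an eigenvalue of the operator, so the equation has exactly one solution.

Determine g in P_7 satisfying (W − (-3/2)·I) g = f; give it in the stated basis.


the result is g(x) = -(1/3)x^6 + (7/3)x^5 + (10/9)x^4 - (3920/27)x^3 + (78691/81)x^2 - (144646/81)x - 452828/243

write g with unknown coordinates in the stated basis and equate coefficients in (W − (-3/2)·I) g = f
solving from the highest basis element down gives g = -(1/3)x^6 + (7/3)x^5 + (10/9)x^4 - (3920/27)x^3 + (78691/81)x^2 - (144646/81)x - 452828/243
check: W g = -2x^5 - (5/3)x^4 + (1960/9)x^3 - (39440/27)x^2 + (72314/27)x + 226414/81
so W g − (-3/2)·g = -(1/2)x^6 + (3/2)x^5 - (7/2)x^2 - (1/3)x = f ✓


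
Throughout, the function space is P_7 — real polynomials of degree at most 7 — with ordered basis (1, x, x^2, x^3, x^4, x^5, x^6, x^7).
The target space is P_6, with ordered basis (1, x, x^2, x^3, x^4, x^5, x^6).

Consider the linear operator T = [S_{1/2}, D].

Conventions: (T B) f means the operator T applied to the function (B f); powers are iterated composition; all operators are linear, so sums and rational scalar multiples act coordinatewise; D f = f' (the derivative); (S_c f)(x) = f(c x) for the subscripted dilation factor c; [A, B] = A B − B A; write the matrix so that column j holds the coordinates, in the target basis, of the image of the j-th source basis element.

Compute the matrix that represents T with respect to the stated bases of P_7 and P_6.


image of 1: 0
image of x: 1/2
image of x^2: (1/2)x
image of x^3: (3/8)x^2
image of x^4: (1/4)x^3
image of x^5: (5/32)x^4
image of x^6: (3/32)x^5
image of x^7: (7/128)x^6
each image's coordinates form column j of the matrix

the matrix is [[0, 1/2, 0, 0, 0, 0, 0, 0]; [0, 0, 1/2, 0, 0, 0, 0, 0]; [0, 0, 0, 3/8, 0, 0, 0, 0]; [0, 0, 0, 0, 1/4, 0, 0, 0]; [0, 0, 0, 0, 0, 5/32, 0, 0]; [0, 0, 0, 0, 0, 0, 3/32, 0]; [0, 0, 0, 0, 0, 0, 0, 7/128]] (rows listed top to bottom)


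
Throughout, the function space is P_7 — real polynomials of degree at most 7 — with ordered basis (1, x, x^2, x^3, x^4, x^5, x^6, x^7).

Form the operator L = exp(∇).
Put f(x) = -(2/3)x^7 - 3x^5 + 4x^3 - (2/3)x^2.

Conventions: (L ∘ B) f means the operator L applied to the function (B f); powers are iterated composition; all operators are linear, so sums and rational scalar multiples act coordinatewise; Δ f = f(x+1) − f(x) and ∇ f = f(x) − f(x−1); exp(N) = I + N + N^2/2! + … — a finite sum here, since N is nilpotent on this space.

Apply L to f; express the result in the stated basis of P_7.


the image equals g(x) = -(2/3)x^7 - (14/3)x^6 - 3x^5 + (25/3)x^4 - (58/3)x^3 + (40/3)x^2 + (77/3)x - 16

order-1 term: -(14/3)x^6 + 14x^5 - (115/3)x^4 + (160/3)x^3 - 32x^2 + (19/3)x + 1
order-2 term: -14x^5 + 70x^4 - (580/3)x^3 + 300x^2 - (713/3)x + 223/3
order-3 term: -(70/3)x^4 + 140x^3 - 380x^2 + 510x - 815/3
order-4 term: -(70/3)x^3 + 140x^2 - (955/3)x + 790/3
order-5 term: -14x^2 + 70x - 289/3
order-6 term: -(14/3)x + 14
order-7 term: -2/3
the series for exp(∇) f terminates at order 7
exp(∇) f = -(2/3)x^7 - (14/3)x^6 - 3x^5 + (25/3)x^4 - (58/3)x^3 + (40/3)x^2 + (77/3)x - 16


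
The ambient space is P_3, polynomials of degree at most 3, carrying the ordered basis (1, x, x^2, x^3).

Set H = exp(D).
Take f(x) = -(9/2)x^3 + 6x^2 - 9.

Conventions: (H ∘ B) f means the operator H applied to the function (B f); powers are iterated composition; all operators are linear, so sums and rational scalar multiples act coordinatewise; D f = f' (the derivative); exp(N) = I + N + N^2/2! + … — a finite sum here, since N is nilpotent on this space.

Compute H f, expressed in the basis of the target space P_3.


order-1 term: -(27/2)x^2 + 12x
order-2 term: -(27/2)x + 6
order-3 term: -9/2
the series for exp(D) f terminates at order 3
exp(D) f = -(9/2)x^3 - (15/2)x^2 - (3/2)x - 15/2

the image equals g(x) = -(9/2)x^3 - (15/2)x^2 - (3/2)x - 15/2


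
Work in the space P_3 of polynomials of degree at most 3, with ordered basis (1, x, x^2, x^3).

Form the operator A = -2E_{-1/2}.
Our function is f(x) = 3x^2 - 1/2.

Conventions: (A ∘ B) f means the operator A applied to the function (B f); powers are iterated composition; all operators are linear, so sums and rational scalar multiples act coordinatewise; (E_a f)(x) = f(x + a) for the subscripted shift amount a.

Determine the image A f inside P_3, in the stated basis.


the image equals g(x) = -6x^2 + 6x - 1/2

E_{-1/2} f = 3x^2 - 3x + 1/4
(-2E_{-1/2}) f = -6x^2 + 6x - 1/2


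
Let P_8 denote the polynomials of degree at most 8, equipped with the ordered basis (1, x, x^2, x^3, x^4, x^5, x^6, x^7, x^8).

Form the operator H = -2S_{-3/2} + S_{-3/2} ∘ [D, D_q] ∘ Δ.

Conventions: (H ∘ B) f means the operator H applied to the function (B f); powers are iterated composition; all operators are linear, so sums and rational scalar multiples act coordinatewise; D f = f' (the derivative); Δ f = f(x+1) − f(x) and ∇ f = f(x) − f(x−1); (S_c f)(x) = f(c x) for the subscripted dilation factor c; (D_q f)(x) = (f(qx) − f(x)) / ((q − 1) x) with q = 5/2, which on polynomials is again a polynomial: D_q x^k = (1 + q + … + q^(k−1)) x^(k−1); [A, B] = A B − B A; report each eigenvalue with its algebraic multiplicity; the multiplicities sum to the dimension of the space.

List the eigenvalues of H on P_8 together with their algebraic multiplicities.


λ = -6561/128 (multiplicity 1), λ = -729/32 (multiplicity 1), λ = -81/8 (multiplicity 1), λ = -9/2 (multiplicity 1), λ = -2 (multiplicity 1), λ = 3 (multiplicity 1), λ = 27/4 (multiplicity 1), λ = 243/16 (multiplicity 1), λ = 2187/64 (multiplicity 1)

image of 1: -2
image of x: 3x
image of x^2: -(9/2)x^2
image of x^3: (27/4)x^3 + 9/2
image of x^4: -(81/8)x^4 - 54x + 9
image of x^5: (243/16)x^5 + (13365/32)x^2 - 135x + 15
image of x^6: -(729/32)x^6 - (84807/32)x^3 + (40095/32)x^2 - 270x + 45/2
image of x^7: (2187/64)x^7 + (7690221/512)x^4 - (593649/64)x^3 + (93555/32)x^2 - (945/2)x + 63/2
image of x^8: -(6561/128)x^8 - (1266273/16)x^5 + (7690221/128)x^4 - (197883/8)x^3 + (93555/16)x^2 - 756x + 42
the matrix is upper triangular; its diagonal is (-2, 3, -9/2, 27/4, -81/8, 243/16, -729/32, 2187/64, -6561/128)
for a triangular matrix the eigenvalues are the diagonal entries, with algebraic multiplicity their repetition count
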